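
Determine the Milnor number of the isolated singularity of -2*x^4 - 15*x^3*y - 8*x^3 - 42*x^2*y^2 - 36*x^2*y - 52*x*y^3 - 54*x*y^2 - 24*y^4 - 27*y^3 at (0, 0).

The Hessian of f at 0 has rank 0. Corank 2; j^3 = -(2*x + 3*y)^3 is a perfect cube, so E-series; the 4-jet and mu = 7 give E_7.

7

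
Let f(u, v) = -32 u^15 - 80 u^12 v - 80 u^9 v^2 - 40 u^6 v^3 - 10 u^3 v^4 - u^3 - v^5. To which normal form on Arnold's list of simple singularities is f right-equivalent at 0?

The Hessian of f at 0 is [[0, 0], [0, 0]] with rank 0, so corank 2. A Groebner basis of the Jacobian ideal J(f) in C{u,v} is {v^4, u^2}; counting standard monomials gives mu = 8. Corank 2; j^3 = -u^3 is a perfect cube, so E-series; the 5-jet and mu = 8 give E_8.

E_8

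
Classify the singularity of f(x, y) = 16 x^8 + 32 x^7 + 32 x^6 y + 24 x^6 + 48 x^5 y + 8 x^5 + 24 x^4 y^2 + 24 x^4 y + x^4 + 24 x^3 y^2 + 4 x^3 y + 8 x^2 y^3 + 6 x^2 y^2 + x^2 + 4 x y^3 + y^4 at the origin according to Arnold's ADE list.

A3

The Hessian of f at 0 has rank 1. Corank 1: A-series; mu = 3 gives A_3.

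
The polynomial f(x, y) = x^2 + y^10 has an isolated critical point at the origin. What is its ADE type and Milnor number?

The Hessian of f at 0 has rank 1. Corank 1: A-series; mu = 9 gives A_9.

Type A_{9}, Milnor number mu = 9.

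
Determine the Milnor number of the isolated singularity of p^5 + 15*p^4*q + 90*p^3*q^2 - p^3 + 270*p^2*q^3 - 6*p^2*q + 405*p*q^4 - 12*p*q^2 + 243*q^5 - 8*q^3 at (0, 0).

The Hessian of f at 0 has rank 0. Corank 2; j^3 = -(p + 2*q)^3 is a perfect cube, so E-series; the 5-jet and mu = 8 give E_8.

8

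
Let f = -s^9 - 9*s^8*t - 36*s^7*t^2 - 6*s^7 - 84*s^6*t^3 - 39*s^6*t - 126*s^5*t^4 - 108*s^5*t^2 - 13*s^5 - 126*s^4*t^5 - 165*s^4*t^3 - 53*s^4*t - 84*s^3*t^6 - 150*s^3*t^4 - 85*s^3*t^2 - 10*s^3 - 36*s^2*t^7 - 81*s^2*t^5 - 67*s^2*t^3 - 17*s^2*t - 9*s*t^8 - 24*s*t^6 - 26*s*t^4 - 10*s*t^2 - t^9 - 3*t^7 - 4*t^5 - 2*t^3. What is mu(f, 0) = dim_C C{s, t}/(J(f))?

The Hessian of f at 0 has rank 0. Corank 2; j^3 = -(2*s + t)*(5*s^2 + 6*s*t + 2*t^2) splits into three distinct lines over C (the quadratic factor has nonzero discriminant), so D_4.

4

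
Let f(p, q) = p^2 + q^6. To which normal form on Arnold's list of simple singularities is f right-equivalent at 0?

A_5

The Hessian of f at 0 has rank 1. Corank 1: A-series; mu = 5 gives A_5.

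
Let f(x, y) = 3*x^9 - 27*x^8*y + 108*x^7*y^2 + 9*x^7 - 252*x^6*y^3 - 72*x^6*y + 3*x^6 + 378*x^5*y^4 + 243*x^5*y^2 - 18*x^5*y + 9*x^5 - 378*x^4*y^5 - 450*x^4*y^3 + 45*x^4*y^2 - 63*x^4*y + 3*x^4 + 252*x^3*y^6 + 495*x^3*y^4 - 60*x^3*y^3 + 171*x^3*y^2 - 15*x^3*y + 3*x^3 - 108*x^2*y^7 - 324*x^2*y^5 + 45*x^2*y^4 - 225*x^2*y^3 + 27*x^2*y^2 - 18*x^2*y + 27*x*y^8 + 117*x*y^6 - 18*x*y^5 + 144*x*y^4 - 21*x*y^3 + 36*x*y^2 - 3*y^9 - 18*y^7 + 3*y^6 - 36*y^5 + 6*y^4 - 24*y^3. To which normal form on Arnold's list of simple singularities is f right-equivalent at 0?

E_7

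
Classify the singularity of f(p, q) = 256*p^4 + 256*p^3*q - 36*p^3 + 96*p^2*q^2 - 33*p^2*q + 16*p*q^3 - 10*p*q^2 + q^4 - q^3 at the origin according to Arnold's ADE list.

D_{5}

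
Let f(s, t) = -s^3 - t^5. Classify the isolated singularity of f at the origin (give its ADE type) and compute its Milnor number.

The Hessian of f at 0 is [[0, 0], [0, 0]] with rank 0, so corank 2. A Groebner basis of the Jacobian ideal J(f) in C{s,t} is {t^4, s^2}; counting standard monomials gives mu = 8. Corank 2; j^3 = -s^3 is a perfect cube, so E-series; the 5-jet and mu = 8 give E_8.

Type E_8, Milnor number mu = 8.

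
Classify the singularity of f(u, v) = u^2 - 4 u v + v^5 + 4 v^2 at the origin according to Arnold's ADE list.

A4

The Hessian of f at 0 is [[2, -4], [-4, 8]] with rank 1, so corank 1. A Groebner basis of the Jacobian ideal J(f) in C{u,v} is {v^4, u - 2*v}; counting standard monomials gives mu = 4. Corank 1: A-series; mu = 4 gives A_4.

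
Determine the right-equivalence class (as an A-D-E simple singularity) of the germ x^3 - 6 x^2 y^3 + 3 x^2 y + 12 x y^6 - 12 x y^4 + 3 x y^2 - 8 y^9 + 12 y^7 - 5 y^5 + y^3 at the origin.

E_8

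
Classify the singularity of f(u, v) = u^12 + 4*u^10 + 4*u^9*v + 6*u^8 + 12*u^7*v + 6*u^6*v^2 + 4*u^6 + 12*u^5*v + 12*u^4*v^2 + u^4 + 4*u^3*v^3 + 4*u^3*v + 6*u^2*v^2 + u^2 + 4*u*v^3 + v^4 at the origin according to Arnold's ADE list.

A_3

The Hessian of f at 0 is [[2, 0], [0, 0]] with rank 1, so corank 1. A Groebner basis of the Jacobian ideal J(f) in C{u,v} is {v^3, u}; counting standard monomials gives mu = 3. Corank 1: A-series; mu = 3 gives A_3.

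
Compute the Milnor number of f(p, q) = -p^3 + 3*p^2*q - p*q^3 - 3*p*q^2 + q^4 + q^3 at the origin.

The Hessian of f at 0 is [[0, 0], [0, 0]] with rank 0, so corank 2. A Groebner basis of the Jacobian ideal J(f) in C{p,q} is {p^3 - 3*p^2*q - 6*p^2 + 12*p*q - 6*q^2, 3*p^2 + p*q^2 - 6*p*q + 3*q^2, 3*p^2 - 6*p*q + q^3 + 3*q^2}; counting standard monomials gives mu = 7. Corank 2; j^3 = -(p - q)^3 is a perfect cube, so E-series; the 4-jet and mu = 7 give E_7.

7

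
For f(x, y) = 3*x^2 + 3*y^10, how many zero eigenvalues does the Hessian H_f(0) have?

1

The Hessian at 0 is [[6, 0], [0, 0]] of rank 1; hence corank 1.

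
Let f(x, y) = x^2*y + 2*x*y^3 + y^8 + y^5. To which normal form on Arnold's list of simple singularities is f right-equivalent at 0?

The Hessian of f at 0 is [[0, 0], [0, 0]] with rank 0, so corank 2. A Groebner basis of the Jacobian ideal J(f) in C{x,y} is {x^4, x^3*y - x^2/8 - x*y^2/8, x^3 + x^2*y^2, x*y + y^3}; counting standard monomials gives mu = 9. Corank 2; j^3 = x^2*y has shape L^2 M (L != M), so D-series; mu = 9 gives D_9.

D9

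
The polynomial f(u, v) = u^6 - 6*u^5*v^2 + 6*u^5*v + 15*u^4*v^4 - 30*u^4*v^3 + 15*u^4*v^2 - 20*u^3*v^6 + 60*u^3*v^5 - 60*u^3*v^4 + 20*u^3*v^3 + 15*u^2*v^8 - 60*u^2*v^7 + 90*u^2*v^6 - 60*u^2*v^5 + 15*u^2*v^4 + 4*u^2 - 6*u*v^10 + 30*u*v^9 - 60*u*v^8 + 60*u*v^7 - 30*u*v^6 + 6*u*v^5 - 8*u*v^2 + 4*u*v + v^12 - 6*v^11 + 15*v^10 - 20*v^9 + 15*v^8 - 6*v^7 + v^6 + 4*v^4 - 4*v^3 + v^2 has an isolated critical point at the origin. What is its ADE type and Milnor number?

The Hessian of f at 0 has rank 1. Corank 1: A-series; mu = 5 gives A_5.

Type A_5, Milnor number mu = 5.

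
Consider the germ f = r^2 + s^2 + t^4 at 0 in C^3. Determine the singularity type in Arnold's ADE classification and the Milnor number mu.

The Hessian of f at 0 has rank 2. Corank 1: A-series; mu = 3 gives A_3.

Type A3, Milnor number mu = 3.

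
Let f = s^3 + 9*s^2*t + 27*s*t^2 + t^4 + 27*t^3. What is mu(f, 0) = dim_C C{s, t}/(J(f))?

6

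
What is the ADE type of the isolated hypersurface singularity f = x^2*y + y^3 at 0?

D_4

The Hessian of f at 0 has rank 0. Corank 2; j^3 = y*(x^2 + y^2) splits into three distinct lines over C (the quadratic factor has nonzero discriminant), so D_4.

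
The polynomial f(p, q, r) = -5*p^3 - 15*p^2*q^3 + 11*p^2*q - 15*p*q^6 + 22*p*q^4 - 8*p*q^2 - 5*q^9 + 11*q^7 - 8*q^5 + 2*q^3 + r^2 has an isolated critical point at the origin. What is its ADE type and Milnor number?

The Hessian of f at 0 is [[0, 0, 0], [0, 0, 0], [0, 0, 2]] with rank 1, so corank 2. A Groebner basis of the Jacobian ideal J(f) in C{p,q,r} is {q^3, p^2 + 2*q^2, p*q + q^2, r}; counting standard monomials gives mu = 4. Corank 2; j^3 = -(p - q)*(5*p^2 - 6*p*q + 2*q^2) splits into three distinct lines over C (the quadratic factor has nonzero discriminant), so D_4.

Type D_4, Milnor number mu = 4.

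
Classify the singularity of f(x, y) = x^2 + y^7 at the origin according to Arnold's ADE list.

A6

The Hessian of f at 0 has rank 1. Corank 1: A-series; mu = 6 gives A_6.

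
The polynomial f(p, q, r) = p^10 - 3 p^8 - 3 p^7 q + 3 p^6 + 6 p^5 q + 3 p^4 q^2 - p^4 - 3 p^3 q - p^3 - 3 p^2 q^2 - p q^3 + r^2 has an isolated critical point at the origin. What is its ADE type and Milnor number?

Type E_{7}, Milnor number mu = 7.

The Hessian of f at 0 has rank 1. Corank 2; j^3 = -p^3 is a perfect cube, so E-series; the 4-jet and mu = 7 give E_7.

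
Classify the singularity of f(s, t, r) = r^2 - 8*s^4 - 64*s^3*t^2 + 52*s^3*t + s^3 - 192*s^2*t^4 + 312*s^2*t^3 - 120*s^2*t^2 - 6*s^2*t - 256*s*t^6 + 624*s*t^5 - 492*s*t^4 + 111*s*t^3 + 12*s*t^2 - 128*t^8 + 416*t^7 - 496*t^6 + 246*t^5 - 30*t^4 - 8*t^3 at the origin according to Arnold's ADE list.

E_7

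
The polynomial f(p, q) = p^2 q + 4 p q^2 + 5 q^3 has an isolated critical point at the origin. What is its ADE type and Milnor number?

Type D_{4}, Milnor number mu = 4.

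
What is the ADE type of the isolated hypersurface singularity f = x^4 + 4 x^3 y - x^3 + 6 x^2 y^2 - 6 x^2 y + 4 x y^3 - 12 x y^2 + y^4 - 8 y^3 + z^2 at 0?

The Hessian of f at 0 is [[0, 0, 0], [0, 0, 0], [0, 0, 2]] with rank 1, so corank 2. A Groebner basis of the Jacobian ideal J(f) in C{x,y,z} is {y^4, x*y^2 + 5*y^3/3, x^2 + 4*x*y + 4*y^2, z}; counting standard monomials gives mu = 6. Corank 2; j^3 = -(x + 2*y)^3 is a perfect cube, so E-series; the 4-jet and mu = 6 give E_6.

E_6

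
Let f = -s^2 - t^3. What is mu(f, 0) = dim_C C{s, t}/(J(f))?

2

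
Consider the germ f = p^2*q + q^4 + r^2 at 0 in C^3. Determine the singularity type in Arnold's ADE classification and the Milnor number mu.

Type D_5, Milnor number mu = 5.

The Hessian of f at 0 has rank 1. Corank 2; j^3 = p^2*q has shape L^2 M (L != M), so D-series; mu = 5 gives D_5.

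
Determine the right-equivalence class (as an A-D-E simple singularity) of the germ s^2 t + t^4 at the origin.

The Hessian of f at 0 has rank 0. Corank 2; j^3 = s^2*t has shape L^2 M (L != M), so D-series; mu = 5 gives D_5.

D5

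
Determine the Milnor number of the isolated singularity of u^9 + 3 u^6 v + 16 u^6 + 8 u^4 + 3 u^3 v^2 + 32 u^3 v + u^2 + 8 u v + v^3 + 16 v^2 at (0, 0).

The Hessian of f at 0 has rank 1. Corank 1: A-series; mu = 2 gives A_2.

2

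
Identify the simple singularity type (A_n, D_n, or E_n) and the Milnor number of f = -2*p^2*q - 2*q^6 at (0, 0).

The Hessian of f at 0 has rank 0. Corank 2; j^3 = -2*p^2*q has shape L^2 M (L != M), so D-series; mu = 7 gives D_7.

Type D7, Milnor number mu = 7.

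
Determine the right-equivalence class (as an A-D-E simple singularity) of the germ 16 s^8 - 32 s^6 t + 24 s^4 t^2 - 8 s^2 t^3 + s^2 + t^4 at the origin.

A_{3}

The Hessian of f at 0 has rank 1. Corank 1: A-series; mu = 3 gives A_3.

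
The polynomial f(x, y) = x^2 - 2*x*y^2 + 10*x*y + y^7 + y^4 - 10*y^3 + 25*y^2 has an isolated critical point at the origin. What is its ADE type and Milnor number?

The Hessian of f at 0 has rank 1. Corank 1: A-series; mu = 6 gives A_6.

Type A_6, Milnor number mu = 6.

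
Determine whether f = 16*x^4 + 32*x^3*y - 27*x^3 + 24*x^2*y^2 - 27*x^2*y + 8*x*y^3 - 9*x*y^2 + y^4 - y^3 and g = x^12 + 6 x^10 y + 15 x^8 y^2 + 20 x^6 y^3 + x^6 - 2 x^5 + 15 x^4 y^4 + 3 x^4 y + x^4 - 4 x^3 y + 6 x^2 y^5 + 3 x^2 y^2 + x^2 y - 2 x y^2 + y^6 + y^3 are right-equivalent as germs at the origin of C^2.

The Hessian of f at 0 has rank 0. Corank 2; j^3 = -(3*x + y)^3 is a perfect cube, so E-series; the 4-jet and mu = 6 give E_6. The Hessian of g at 0 has rank 0. Corank 2; j^3 = y*(x - y)^2 has shape L^2 M (L != M), so D-series; mu = 7 gives D_7. f is E_6 but g is D_7, hence not right-equivalent.

No.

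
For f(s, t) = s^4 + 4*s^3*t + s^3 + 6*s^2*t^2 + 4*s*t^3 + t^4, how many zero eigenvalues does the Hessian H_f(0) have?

The Hessian at 0 is [[0, 0], [0, 0]] of rank 0; hence corank 2.

2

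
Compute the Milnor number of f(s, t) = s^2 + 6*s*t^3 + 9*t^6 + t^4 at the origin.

3

The Hessian of f at 0 is [[2, 0], [0, 0]] with rank 1, so corank 1. A Groebner basis of the Jacobian ideal J(f) in C{s,t} is {t^3, s}; counting standard monomials gives mu = 3. Corank 1: A-series; mu = 3 gives A_3.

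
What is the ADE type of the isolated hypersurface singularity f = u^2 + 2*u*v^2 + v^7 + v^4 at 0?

A_6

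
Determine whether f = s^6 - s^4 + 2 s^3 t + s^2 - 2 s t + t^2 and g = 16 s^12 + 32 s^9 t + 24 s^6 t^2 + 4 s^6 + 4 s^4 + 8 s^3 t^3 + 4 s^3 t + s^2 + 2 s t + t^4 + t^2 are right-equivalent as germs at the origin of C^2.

Yes.

The Hessian of f at 0 is [[2, -2], [-2, 2]] with rank 1, so corank 1. A Groebner basis of the Jacobian ideal J(f) in C{s,t} is {t^3, s - t}; counting standard monomials gives mu = 3. Corank 1: A-series; mu = 3 gives A_3. The Hessian of g at 0 is [[2, 2], [2, 2]] with rank 1, so corank 1. A Groebner basis of the Jacobian ideal J(g) in C{s,t} is {t^3, s + t}; counting standard monomials gives mu = 3. Corank 1: A-series; mu = 3 gives A_3. Both have type A_3, hence right-equivalent.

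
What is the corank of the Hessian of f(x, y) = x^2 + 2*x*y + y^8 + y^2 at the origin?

1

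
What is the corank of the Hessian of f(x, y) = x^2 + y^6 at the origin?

1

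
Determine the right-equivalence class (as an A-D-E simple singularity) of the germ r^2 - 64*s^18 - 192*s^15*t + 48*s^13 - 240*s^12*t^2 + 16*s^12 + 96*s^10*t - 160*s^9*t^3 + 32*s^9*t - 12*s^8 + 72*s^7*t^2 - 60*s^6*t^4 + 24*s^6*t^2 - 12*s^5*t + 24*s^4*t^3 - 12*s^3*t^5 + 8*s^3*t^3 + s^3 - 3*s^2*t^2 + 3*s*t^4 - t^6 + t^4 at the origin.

E_{6}

The Hessian of f at 0 is [[0, 0, 0], [0, 0, 0], [0, 0, 2]] with rank 1, so corank 2. A Groebner basis of the Jacobian ideal J(f) in C{s,t,r} is {s^3, s^2*t, -s^2/2 + s*t^2, t^3, r}; counting standard monomials gives mu = 6. Corank 2; j^3 = s^3 is a perfect cube, so E-series; the 4-jet and mu = 6 give E_6.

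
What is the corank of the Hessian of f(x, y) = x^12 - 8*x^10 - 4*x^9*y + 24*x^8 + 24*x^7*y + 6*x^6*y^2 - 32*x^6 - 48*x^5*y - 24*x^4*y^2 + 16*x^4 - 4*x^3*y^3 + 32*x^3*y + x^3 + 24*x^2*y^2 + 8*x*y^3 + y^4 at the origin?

The Hessian at 0 is [[0, 0], [0, 0]] of rank 0; hence corank 2.

2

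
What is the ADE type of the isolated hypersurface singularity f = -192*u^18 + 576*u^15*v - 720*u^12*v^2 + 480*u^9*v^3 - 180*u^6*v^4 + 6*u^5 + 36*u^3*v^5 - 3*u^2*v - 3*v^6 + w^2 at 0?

The Hessian of f at 0 has rank 1. Corank 2; j^3 = -3*u^2*v has shape L^2 M (L != M), so D-series; mu = 7 gives D_7.

D_7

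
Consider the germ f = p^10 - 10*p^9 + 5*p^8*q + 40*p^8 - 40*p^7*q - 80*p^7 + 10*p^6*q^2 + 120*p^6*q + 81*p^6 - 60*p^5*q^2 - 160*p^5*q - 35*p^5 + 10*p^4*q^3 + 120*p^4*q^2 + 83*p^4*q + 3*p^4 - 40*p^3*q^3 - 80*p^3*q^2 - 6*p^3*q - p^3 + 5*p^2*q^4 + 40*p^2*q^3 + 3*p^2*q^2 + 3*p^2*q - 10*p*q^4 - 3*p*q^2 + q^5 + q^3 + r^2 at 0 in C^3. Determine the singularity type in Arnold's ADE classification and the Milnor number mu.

Type E8, Milnor number mu = 8.

The Hessian of f at 0 has rank 1. Corank 2; j^3 = -(p - q)^3 is a perfect cube, so E-series; the 5-jet and mu = 8 give E_8.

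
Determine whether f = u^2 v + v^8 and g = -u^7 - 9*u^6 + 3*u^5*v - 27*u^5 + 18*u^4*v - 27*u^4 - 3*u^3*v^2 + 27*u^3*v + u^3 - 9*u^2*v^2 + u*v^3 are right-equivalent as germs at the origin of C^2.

The Hessian of f at 0 is [[0, 0], [0, 0]] with rank 0, so corank 2. A Groebner basis of the Jacobian ideal J(f) in C{u,v} is {u^2/8 + v^7, u^3, u*v}; counting standard monomials gives mu = 9. Corank 2; j^3 = u^2*v has shape L^2 M (L != M), so D-series; mu = 9 gives D_9. The Hessian of g at 0 is [[0, 0], [0, 0]] with rank 0, so corank 2. A Groebner basis of the Jacobian ideal J(g) in C{u,v} is {u^2/3 + v^4 + v^3/9, u^3, u^2*v - u^2/9 - v^3/27, -2*u^2/3 + u*v^2 - 2*v^3/9}; counting standard monomials gives mu = 7. Corank 2; j^3 = u^3 is a perfect cube, so E-series; the 4-jet and mu = 7 give E_7. f is D_9 but g is E_7, hence not right-equivalent.

No.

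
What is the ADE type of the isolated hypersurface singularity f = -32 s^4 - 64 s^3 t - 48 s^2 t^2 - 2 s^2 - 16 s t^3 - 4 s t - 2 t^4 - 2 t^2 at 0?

A_{3}

The Hessian of f at 0 is [[-4, -4], [-4, -4]] with rank 1, so corank 1. A Groebner basis of the Jacobian ideal J(f) in C{s,t} is {t^3, s + t}; counting standard monomials gives mu = 3. Corank 1: A-series; mu = 3 gives A_3.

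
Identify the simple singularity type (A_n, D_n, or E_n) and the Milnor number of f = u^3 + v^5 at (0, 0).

Type E8, Milnor number mu = 8.

The Hessian of f at 0 has rank 0. Corank 2; j^3 = u^3 is a perfect cube, so E-series; the 5-jet and mu = 8 give E_8.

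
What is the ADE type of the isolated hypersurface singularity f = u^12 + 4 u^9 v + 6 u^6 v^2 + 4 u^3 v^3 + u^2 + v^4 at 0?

A_3

The Hessian of f at 0 is [[2, 0], [0, 0]] with rank 1, so corank 1. A Groebner basis of the Jacobian ideal J(f) in C{u,v} is {v^3, u}; counting standard monomials gives mu = 3. Corank 1: A-series; mu = 3 gives A_3.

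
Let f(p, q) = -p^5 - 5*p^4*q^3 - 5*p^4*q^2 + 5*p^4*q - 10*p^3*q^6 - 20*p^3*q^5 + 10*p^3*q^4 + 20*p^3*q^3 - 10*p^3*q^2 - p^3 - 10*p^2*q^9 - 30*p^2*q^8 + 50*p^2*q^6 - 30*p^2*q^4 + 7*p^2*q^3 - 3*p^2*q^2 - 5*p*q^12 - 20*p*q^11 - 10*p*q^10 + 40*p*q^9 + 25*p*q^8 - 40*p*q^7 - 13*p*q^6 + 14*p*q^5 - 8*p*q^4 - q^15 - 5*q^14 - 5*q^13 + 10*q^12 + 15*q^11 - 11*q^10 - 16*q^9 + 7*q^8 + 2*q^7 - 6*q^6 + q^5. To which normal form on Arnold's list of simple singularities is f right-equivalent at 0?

The Hessian of f at 0 has rank 0. Corank 2; j^3 = -p^3 is a perfect cube, so E-series; the 5-jet and mu = 8 give E_8.

E_{8}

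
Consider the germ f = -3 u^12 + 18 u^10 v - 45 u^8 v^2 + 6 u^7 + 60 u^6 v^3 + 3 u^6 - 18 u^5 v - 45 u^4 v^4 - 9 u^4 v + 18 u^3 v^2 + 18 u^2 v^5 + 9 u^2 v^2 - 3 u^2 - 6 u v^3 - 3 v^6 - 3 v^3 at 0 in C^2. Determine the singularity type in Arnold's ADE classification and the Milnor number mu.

Type A_{2}, Milnor number mu = 2.

The Hessian of f at 0 is [[-6, 0], [0, 0]] with rank 1, so corank 1. A Groebner basis of the Jacobian ideal J(f) in C{u,v} is {v^2, u}; counting standard monomials gives mu = 2. Corank 1: A-series; mu = 2 gives A_2.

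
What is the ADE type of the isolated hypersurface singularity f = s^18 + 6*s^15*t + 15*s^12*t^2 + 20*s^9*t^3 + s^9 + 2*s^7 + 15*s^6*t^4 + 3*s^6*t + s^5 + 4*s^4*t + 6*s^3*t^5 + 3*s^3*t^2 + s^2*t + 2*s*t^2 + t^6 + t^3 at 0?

The Hessian of f at 0 has rank 0. Corank 2; j^3 = t*(s + t)^2 has shape L^2 M (L != M), so D-series; mu = 7 gives D_7.

D_{7}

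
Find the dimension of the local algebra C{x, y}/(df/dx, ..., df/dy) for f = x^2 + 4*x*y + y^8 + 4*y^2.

7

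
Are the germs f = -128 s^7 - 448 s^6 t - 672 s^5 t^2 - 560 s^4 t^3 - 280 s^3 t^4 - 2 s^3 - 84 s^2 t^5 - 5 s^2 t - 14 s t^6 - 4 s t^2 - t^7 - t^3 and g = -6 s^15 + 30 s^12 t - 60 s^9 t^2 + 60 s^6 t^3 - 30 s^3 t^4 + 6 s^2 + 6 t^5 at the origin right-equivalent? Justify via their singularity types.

No.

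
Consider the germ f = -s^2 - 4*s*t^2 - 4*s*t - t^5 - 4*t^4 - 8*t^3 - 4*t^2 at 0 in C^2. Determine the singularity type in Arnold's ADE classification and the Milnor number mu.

Type A_4, Milnor number mu = 4.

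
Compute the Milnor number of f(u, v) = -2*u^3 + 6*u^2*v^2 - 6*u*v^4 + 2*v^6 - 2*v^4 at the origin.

6

The Hessian of f at 0 has rank 0. Corank 2; j^3 = -2*u^3 is a perfect cube, so E-series; the 4-jet and mu = 6 give E_6.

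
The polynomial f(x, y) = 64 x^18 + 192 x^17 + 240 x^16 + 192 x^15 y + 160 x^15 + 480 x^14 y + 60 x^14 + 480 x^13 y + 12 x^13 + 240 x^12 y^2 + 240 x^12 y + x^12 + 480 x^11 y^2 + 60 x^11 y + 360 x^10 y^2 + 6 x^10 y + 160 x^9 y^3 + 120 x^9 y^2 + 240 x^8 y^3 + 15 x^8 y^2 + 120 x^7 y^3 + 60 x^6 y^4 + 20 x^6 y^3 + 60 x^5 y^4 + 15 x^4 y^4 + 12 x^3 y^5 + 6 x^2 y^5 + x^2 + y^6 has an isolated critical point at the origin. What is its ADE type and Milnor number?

Type A_{5}, Milnor number mu = 5.

The Hessian of f at 0 has rank 1. Corank 1: A-series; mu = 5 gives A_5.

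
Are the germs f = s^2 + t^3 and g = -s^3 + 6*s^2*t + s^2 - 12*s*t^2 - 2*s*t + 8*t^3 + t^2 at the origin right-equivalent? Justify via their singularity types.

Yes.

The Hessian of f at 0 is [[2, 0], [0, 0]] with rank 1, so corank 1. A Groebner basis of the Jacobian ideal J(f) in C{s,t} is {t^2, s}; counting standard monomials gives mu = 2. Corank 1: A-series; mu = 2 gives A_2. The Hessian of g at 0 is [[2, -2], [-2, 2]] with rank 1, so corank 1. A Groebner basis of the Jacobian ideal J(g) in C{s,t} is {t^2, s - t}; counting standard monomials gives mu = 2. Corank 1: A-series; mu = 2 gives A_2. Both have type A_2, hence right-equivalent.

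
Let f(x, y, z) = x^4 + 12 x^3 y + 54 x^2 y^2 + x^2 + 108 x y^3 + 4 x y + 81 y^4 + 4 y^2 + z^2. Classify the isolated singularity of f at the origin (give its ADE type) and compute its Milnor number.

The Hessian of f at 0 has rank 2. Corank 1: A-series; mu = 3 gives A_3.

Type A_3, Milnor number mu = 3.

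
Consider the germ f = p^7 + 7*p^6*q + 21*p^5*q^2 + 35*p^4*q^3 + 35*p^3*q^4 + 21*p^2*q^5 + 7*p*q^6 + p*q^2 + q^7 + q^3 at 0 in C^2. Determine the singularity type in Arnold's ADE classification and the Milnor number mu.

The Hessian of f at 0 has rank 0. Corank 2; j^3 = q^2*(p + q) has shape L^2 M (L != M), so D-series; mu = 8 gives D_8.

Type D_{8}, Milnor number mu = 8.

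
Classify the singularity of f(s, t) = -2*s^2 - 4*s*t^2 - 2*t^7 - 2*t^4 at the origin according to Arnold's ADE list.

A6

The Hessian of f at 0 is [[-4, 0], [0, 0]] with rank 1, so corank 1. A Groebner basis of the Jacobian ideal J(f) in C{s,t} is {s^3, s + t^2}; counting standard monomials gives mu = 6. Corank 1: A-series; mu = 6 gives A_6.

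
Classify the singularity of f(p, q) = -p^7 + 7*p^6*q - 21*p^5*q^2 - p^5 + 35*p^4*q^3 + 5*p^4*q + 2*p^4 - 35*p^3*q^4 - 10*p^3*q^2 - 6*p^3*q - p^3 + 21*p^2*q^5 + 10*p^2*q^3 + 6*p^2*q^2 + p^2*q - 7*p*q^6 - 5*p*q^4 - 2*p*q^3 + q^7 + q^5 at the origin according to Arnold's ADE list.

The Hessian of f at 0 is [[0, 0], [0, 0]] with rank 0, so corank 2. A Groebner basis of the Jacobian ideal J(f) in C{p,q} is {9*p^2/20 + p*q^3 - 13*p*q^2/20 - p*q/10 + q^3/10, 17*p^2/20 - 49*p*q^2/20 - 3*p*q/10 + q^4 + 3*q^3/10, p^3 + p^2/20 + 3*p*q^2/20 + p*q/10 - q^3/10, p^2*q + 7*p^2/20 - 19*p*q^2/20 - 3*p*q/10 + 3*q^3/10}; counting standard monomials gives mu = 8. Corank 2; j^3 = -p^2*(p - q) has shape L^2 M (L != M), so D-series; mu = 8 gives D_8.

D8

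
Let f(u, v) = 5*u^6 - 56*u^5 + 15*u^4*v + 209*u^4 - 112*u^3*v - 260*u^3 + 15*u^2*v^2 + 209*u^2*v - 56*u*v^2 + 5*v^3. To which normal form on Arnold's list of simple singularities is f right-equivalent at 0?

D_4

The Hessian of f at 0 is [[0, 0], [0, 0]] with rank 0, so corank 2. A Groebner basis of the Jacobian ideal J(f) in C{u,v} is {v^3, u^2 - v^2, u*v - 2*v^2}; counting standard monomials gives mu = 4. Corank 2; j^3 = -(4*u - v)*(65*u^2 - 36*u*v + 5*v^2) splits into three distinct lines over C (the quadratic factor has nonzero discriminant), so D_4.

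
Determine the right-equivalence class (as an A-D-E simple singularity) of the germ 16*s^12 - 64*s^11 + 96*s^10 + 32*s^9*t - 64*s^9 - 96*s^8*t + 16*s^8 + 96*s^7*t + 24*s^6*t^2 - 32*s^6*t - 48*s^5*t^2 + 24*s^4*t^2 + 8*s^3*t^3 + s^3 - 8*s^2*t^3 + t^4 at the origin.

The Hessian of f at 0 has rank 0. Corank 2; j^3 = s^3 is a perfect cube, so E-series; the 4-jet and mu = 6 give E_6.

E6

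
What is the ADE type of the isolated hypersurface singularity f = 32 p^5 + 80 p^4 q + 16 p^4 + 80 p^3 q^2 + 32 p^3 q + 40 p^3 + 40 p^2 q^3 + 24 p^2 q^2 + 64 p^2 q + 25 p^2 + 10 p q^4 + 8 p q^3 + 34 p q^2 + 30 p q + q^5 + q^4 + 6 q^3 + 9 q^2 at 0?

A4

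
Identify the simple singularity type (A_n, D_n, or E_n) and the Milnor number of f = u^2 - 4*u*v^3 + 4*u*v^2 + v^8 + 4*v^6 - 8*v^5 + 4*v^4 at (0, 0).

Type A_{7}, Milnor number mu = 7.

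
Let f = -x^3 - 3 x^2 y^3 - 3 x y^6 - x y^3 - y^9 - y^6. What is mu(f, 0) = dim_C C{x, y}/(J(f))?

7

The Hessian of f at 0 is [[0, 0], [0, 0]] with rank 0, so corank 2. A Groebner basis of the Jacobian ideal J(f) in C{x,y} is {x^3, x*y^2, 3*x^2 + y^3}; counting standard monomials gives mu = 7. Corank 2; j^3 = -x^3 is a perfect cube, so E-series; the 4-jet and mu = 7 give E_7.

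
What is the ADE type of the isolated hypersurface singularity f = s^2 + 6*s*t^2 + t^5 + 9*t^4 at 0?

A_{4}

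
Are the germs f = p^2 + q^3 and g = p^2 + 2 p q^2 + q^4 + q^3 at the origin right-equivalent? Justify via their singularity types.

The Hessian of f at 0 has rank 1. Corank 1: A-series; mu = 2 gives A_2. The Hessian of g at 0 has rank 1. Corank 1: A-series; mu = 2 gives A_2. Both have type A_2, hence right-equivalent.

Yes.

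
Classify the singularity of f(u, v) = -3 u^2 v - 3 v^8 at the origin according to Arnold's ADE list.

The Hessian of f at 0 is [[0, 0], [0, 0]] with rank 0, so corank 2. A Groebner basis of the Jacobian ideal J(f) in C{u,v} is {u^2/8 + v^7, u^3, u*v}; counting standard monomials gives mu = 9. Corank 2; j^3 = -3*u^2*v has shape L^2 M (L != M), so D-series; mu = 9 gives D_9.

D_{9}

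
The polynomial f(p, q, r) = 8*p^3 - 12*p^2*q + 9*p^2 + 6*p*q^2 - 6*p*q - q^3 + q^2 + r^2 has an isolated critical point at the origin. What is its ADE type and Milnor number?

Type A_{2}, Milnor number mu = 2.

The Hessian of f at 0 has rank 2. Corank 1: A-series; mu = 2 gives A_2.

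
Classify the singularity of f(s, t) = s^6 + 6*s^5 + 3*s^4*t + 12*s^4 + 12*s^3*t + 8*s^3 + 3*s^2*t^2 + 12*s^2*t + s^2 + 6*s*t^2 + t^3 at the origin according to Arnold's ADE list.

A2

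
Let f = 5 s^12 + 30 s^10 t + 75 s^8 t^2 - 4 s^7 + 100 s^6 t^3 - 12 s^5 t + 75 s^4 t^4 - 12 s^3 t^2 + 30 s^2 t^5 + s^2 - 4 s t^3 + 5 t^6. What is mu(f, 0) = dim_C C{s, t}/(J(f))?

5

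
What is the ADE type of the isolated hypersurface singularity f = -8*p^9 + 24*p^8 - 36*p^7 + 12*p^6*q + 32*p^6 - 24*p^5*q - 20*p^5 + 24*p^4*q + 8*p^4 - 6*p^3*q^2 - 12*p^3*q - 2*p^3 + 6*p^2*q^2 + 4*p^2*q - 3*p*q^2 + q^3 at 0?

D4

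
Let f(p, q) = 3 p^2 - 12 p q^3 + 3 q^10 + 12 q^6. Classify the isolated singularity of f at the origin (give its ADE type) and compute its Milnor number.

The Hessian of f at 0 has rank 1. Corank 1: A-series; mu = 9 gives A_9.

Type A9, Milnor number mu = 9.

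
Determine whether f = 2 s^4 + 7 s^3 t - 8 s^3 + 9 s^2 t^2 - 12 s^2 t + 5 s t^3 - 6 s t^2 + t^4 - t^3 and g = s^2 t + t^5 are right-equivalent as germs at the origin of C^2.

No.

The Hessian of f at 0 has rank 0. Corank 2; j^3 = -(2*s + t)^3 is a perfect cube, so E-series; the 4-jet and mu = 7 give E_7. The Hessian of g at 0 has rank 0. Corank 2; j^3 = s^2*t has shape L^2 M (L != M), so D-series; mu = 6 gives D_6. f is E_7 but g is D_6, hence not right-equivalent.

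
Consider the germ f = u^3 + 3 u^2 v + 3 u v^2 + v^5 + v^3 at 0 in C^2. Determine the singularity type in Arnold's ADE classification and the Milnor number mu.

Type E_8, Milnor number mu = 8.

The Hessian of f at 0 is [[0, 0], [0, 0]] with rank 0, so corank 2. A Groebner basis of the Jacobian ideal J(f) in C{u,v} is {v^4, u^2 + 2*u*v + v^2}; counting standard monomials gives mu = 8. Corank 2; j^3 = (u + v)^3 is a perfect cube, so E-series; the 5-jet and mu = 8 give E_8.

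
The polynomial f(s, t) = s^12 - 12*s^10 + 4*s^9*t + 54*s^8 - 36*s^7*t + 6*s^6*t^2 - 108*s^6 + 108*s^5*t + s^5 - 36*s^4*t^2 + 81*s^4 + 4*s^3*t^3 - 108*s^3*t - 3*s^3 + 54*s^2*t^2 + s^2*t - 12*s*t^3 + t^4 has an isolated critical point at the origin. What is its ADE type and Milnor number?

Type D_{5}, Milnor number mu = 5.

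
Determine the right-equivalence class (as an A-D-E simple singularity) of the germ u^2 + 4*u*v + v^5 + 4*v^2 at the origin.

A4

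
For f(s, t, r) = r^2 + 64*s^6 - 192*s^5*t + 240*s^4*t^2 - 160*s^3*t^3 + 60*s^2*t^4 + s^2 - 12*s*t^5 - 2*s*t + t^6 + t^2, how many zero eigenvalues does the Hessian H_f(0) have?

1

The Hessian at 0 is [[2, -2, 0], [-2, 2, 0], [0, 0, 2]] of rank 2; hence corank 1.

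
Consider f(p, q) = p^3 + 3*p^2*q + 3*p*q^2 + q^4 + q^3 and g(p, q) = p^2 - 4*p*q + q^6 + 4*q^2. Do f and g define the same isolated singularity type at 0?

No.

The Hessian of f at 0 is [[0, 0], [0, 0]] with rank 0, so corank 2. A Groebner basis of the Jacobian ideal J(f) in C{p,q} is {q^3, p^2 + 2*p*q + q^2}; counting standard monomials gives mu = 6. Corank 2; j^3 = (p + q)^3 is a perfect cube, so E-series; the 4-jet and mu = 6 give E_6. The Hessian of g at 0 is [[2, -4], [-4, 8]] with rank 1, so corank 1. A Groebner basis of the Jacobian ideal J(g) in C{p,q} is {q^5, p - 2*q}; counting standard monomials gives mu = 5. Corank 1: A-series; mu = 5 gives A_5. f is E_6 but g is A_5, hence not right-equivalent.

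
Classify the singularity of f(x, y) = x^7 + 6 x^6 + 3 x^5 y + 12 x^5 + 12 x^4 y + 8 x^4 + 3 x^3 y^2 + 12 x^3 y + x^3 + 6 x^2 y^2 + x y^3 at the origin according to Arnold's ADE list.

E_{7}

The Hessian of f at 0 has rank 0. Corank 2; j^3 = x^3 is a perfect cube, so E-series; the 4-jet and mu = 7 give E_7.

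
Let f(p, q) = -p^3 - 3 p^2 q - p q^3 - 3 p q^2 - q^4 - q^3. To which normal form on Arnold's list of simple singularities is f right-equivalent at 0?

E_{7}

The Hessian of f at 0 has rank 0. Corank 2; j^3 = -(p + q)^3 is a perfect cube, so E-series; the 4-jet and mu = 7 give E_7.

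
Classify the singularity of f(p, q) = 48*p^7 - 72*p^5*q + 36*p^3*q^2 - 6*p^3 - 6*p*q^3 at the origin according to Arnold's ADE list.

E_7

The Hessian of f at 0 has rank 0. Corank 2; j^3 = -6*p^3 is a perfect cube, so E-series; the 4-jet and mu = 7 give E_7.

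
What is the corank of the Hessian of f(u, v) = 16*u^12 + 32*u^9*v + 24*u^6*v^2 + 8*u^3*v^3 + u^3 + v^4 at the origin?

2

Hessian at 0 has rank 0.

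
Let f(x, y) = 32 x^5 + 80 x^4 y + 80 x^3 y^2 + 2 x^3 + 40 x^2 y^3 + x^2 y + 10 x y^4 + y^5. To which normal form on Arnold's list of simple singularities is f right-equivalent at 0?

The Hessian of f at 0 has rank 0. Corank 2; j^3 = x^2*(2*x + y) has shape L^2 M (L != M), so D-series; mu = 6 gives D_6.

D_6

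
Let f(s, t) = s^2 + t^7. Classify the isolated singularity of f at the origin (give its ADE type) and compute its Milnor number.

The Hessian of f at 0 has rank 1. Corank 1: A-series; mu = 6 gives A_6.

Type A6, Milnor number mu = 6.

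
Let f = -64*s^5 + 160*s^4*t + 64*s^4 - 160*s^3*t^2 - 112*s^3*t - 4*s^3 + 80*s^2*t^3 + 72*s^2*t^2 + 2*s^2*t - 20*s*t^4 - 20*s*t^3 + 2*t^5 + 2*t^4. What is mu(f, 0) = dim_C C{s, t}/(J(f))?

The Hessian of f at 0 is [[0, 0], [0, 0]] with rank 0, so corank 2. A Groebner basis of the Jacobian ideal J(f) in C{s,t} is {s*t^2, s*t/7 + t^3, s^2 - 4*s*t/7}; counting standard monomials gives mu = 5. Corank 2; j^3 = -2*s^2*(2*s - t) has shape L^2 M (L != M), so D-series; mu = 5 gives D_5.

5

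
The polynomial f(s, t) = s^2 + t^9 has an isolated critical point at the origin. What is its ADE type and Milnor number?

Type A8, Milnor number mu = 8.

The Hessian of f at 0 is [[2, 0], [0, 0]] with rank 1, so corank 1. A Groebner basis of the Jacobian ideal J(f) in C{s,t} is {t^8, s}; counting standard monomials gives mu = 8. Corank 1: A-series; mu = 8 gives A_8.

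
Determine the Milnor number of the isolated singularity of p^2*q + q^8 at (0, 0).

9

The Hessian of f at 0 has rank 0. Corank 2; j^3 = p^2*q has shape L^2 M (L != M), so D-series; mu = 9 gives D_9.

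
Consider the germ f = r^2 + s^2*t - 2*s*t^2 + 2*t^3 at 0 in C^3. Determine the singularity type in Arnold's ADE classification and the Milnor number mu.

Type D_4, Milnor number mu = 4.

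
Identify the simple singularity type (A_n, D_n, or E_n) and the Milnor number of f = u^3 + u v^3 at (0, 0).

Type E7, Milnor number mu = 7.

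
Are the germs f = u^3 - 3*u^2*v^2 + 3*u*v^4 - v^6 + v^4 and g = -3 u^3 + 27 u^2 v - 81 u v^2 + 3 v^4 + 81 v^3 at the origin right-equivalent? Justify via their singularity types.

The Hessian of f at 0 is [[0, 0], [0, 0]] with rank 0, so corank 2. A Groebner basis of the Jacobian ideal J(f) in C{u,v} is {u^3, u^2*v, -u^2/2 + u*v^2, v^3}; counting standard monomials gives mu = 6. Corank 2; j^3 = u^3 is a perfect cube, so E-series; the 4-jet and mu = 6 give E_6. The Hessian of g at 0 is [[0, 0], [0, 0]] with rank 0, so corank 2. A Groebner basis of the Jacobian ideal J(g) in C{u,v} is {v^3, u^2 - 6*u*v + 9*v^2}; counting standard monomials gives mu = 6. Corank 2; j^3 = -3*(u - 3*v)^3 is a perfect cube, so E-series; the 4-jet and mu = 6 give E_6. Both have type E_6, hence right-equivalent.

Yes.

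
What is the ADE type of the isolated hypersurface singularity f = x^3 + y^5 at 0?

The Hessian of f at 0 has rank 0. Corank 2; j^3 = x^3 is a perfect cube, so E-series; the 5-jet and mu = 8 give E_8.

E_8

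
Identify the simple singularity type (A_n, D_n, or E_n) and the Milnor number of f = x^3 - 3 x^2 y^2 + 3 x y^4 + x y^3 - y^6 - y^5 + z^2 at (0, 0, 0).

Type E_7, Milnor number mu = 7.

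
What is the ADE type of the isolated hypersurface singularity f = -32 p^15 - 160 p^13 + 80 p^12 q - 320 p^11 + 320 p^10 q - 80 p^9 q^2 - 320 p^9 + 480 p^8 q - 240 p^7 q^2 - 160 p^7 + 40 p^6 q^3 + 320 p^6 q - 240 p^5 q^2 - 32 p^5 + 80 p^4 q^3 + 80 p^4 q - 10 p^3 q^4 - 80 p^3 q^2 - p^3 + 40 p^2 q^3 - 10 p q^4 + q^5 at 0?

E8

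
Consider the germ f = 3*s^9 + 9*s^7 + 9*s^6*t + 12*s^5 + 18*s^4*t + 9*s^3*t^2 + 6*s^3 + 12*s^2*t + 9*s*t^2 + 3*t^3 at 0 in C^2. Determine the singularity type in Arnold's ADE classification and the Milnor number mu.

Type D_{4}, Milnor number mu = 4.

The Hessian of f at 0 has rank 0. Corank 2; j^3 = 3*(s + t)*(2*s^2 + 2*s*t + t^2) splits into three distinct lines over C (the quadratic factor has nonzero discriminant), so D_4.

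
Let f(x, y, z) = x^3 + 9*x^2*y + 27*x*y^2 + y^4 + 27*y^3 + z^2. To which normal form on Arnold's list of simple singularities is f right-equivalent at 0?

E_{6}

The Hessian of f at 0 is [[0, 0, 0], [0, 0, 0], [0, 0, 2]] with rank 1, so corank 2. A Groebner basis of the Jacobian ideal J(f) in C{x,y,z} is {y^3, x^2 + 6*x*y + 9*y^2, z}; counting standard monomials gives mu = 6. Corank 2; j^3 = (x + 3*y)^3 is a perfect cube, so E-series; the 4-jet and mu = 6 give E_6.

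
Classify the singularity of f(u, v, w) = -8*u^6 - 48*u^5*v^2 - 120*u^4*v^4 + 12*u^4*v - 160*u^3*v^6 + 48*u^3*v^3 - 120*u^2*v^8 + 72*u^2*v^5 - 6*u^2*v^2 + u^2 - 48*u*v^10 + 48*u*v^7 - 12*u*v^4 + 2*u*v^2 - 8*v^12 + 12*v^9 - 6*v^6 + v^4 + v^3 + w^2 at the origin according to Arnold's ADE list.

A_{2}

The Hessian of f at 0 is [[2, 0, 0], [0, 0, 0], [0, 0, 2]] with rank 2, so corank 1. A Groebner basis of the Jacobian ideal J(f) in C{u,v,w} is {v^2, u, w}; counting standard monomials gives mu = 2. Corank 1: A-series; mu = 2 gives A_2.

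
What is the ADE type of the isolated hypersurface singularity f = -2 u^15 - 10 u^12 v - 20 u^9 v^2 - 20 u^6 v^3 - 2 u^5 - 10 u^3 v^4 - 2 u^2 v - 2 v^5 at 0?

D_6

The Hessian of f at 0 has rank 0. Corank 2; j^3 = -2*u^2*v has shape L^2 M (L != M), so D-series; mu = 6 gives D_6.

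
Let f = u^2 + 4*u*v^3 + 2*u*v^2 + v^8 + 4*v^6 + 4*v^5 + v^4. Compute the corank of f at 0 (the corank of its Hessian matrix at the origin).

The Hessian at 0 is [[2, 0], [0, 0]] of rank 1; hence corank 1.

1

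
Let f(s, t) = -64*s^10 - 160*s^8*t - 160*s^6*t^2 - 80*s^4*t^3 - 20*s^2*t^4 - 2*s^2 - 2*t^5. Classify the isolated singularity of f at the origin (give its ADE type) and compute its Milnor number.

Type A_{4}, Milnor number mu = 4.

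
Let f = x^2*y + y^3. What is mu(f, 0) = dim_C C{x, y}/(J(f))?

4

The Hessian of f at 0 has rank 0. Corank 2; j^3 = y*(x^2 + y^2) splits into three distinct lines over C (the quadratic factor has nonzero discriminant), so D_4.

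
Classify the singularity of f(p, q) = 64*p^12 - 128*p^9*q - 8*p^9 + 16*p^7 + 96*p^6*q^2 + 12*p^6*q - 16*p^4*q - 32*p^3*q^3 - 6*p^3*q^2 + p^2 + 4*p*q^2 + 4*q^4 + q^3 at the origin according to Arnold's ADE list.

A2

The Hessian of f at 0 has rank 1. Corank 1: A-series; mu = 2 gives A_2.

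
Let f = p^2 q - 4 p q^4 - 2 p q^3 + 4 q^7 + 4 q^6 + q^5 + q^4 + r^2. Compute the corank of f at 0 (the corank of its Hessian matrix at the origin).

2

The Hessian at 0 is [[0, 0, 0], [0, 0, 0], [0, 0, 2]] of rank 1; hence corank 2.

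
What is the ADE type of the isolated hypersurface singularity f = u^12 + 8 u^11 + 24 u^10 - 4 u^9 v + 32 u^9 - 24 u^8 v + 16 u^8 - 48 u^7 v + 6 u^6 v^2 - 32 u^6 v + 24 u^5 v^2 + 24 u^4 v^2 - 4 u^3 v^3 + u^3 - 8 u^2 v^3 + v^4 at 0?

E_6

The Hessian of f at 0 has rank 0. Corank 2; j^3 = u^3 is a perfect cube, so E-series; the 4-jet and mu = 6 give E_6.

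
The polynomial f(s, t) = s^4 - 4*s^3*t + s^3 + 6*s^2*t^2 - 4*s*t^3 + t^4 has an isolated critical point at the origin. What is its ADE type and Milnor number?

Type E6, Milnor number mu = 6.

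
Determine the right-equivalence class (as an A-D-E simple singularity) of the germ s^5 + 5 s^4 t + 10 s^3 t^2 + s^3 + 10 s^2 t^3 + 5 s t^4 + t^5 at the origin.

The Hessian of f at 0 has rank 0. Corank 2; j^3 = s^3 is a perfect cube, so E-series; the 5-jet and mu = 8 give E_8.

E_8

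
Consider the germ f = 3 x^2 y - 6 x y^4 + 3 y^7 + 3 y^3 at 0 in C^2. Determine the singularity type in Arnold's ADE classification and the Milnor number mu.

The Hessian of f at 0 is [[0, 0], [0, 0]] with rank 0, so corank 2. A Groebner basis of the Jacobian ideal J(f) in C{x,y} is {y^3, x^2 + 3*y^2, x*y}; counting standard monomials gives mu = 4. Corank 2; j^3 = 3*y*(x^2 + y^2) splits into three distinct lines over C (the quadratic factor has nonzero discriminant), so D_4.

Type D_{4}, Milnor number mu = 4.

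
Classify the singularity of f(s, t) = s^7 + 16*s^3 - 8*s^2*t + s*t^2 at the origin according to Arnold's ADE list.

The Hessian of f at 0 has rank 0. Corank 2; j^3 = s*(4*s - t)^2 has shape L^2 M (L != M), so D-series; mu = 8 gives D_8.

D_{8}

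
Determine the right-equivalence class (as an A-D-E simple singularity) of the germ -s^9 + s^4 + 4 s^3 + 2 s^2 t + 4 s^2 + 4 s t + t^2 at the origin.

A8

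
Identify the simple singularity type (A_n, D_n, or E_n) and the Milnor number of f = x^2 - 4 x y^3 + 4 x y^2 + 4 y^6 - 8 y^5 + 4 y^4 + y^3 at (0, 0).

The Hessian of f at 0 is [[2, 0], [0, 0]] with rank 1, so corank 1. A Groebner basis of the Jacobian ideal J(f) in C{x,y} is {y^2, x}; counting standard monomials gives mu = 2. Corank 1: A-series; mu = 2 gives A_2.

Type A_{2}, Milnor number mu = 2.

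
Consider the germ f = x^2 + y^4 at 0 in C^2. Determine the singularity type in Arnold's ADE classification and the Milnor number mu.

Type A3, Milnor number mu = 3.

The Hessian of f at 0 has rank 1. Corank 1: A-series; mu = 3 gives A_3.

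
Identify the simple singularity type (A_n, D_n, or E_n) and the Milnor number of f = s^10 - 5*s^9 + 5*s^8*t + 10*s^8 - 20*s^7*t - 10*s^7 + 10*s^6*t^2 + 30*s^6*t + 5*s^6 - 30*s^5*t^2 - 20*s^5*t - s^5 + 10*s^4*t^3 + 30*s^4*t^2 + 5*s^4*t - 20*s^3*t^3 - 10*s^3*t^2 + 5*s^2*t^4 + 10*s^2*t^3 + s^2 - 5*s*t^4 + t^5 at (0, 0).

Type A_4, Milnor number mu = 4.

The Hessian of f at 0 has rank 1. Corank 1: A-series; mu = 4 gives A_4.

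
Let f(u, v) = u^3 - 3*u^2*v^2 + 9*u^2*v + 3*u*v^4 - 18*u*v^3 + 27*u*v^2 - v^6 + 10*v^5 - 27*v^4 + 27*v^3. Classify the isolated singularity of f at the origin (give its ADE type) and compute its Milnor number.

Type E_{8}, Milnor number mu = 8.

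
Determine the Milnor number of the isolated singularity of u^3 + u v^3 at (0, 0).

The Hessian of f at 0 is [[0, 0], [0, 0]] with rank 0, so corank 2. A Groebner basis of the Jacobian ideal J(f) in C{u,v} is {u^3, u*v^2, 3*u^2 + v^3}; counting standard monomials gives mu = 7. Corank 2; j^3 = u^3 is a perfect cube, so E-series; the 4-jet and mu = 7 give E_7.

7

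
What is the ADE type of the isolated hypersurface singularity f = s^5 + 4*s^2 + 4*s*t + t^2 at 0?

A_{4}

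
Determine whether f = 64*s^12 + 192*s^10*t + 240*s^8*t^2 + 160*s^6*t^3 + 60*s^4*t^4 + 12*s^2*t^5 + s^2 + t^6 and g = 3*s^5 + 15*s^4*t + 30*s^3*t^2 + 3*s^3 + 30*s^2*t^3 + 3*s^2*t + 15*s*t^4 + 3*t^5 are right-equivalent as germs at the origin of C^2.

No.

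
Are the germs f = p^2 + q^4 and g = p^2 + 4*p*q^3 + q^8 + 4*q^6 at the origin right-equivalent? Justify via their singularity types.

No.

The Hessian of f at 0 has rank 1. Corank 1: A-series; mu = 3 gives A_3. The Hessian of g at 0 has rank 1. Corank 1: A-series; mu = 7 gives A_7. f is A_3 but g is A_7, hence not right-equivalent.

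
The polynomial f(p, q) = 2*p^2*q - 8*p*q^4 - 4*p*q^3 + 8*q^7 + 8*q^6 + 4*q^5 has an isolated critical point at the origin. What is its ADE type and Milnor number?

Type D6, Milnor number mu = 6.

The Hessian of f at 0 is [[0, 0], [0, 0]] with rank 0, so corank 2. A Groebner basis of the Jacobian ideal J(f) in C{p,q} is {p^3, p^2*q, p^2/4 + p*q^2, -p^2/2 - p*q + q^3}; counting standard monomials gives mu = 6. Corank 2; j^3 = 2*p^2*q has shape L^2 M (L != M), so D-series; mu = 6 gives D_6.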